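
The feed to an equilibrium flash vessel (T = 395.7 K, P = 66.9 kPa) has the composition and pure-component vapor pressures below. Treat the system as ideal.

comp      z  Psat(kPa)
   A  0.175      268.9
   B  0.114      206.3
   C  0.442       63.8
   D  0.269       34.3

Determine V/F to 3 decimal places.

Raoult's law: Kᵢ = Pᵢˢᵃᵗ/P = Pᵢˢᵃᵗ/66.9.
  K_A = 268.9/66.9 = 4.01943, K_B = 206.3/66.9 = 3.08371, K_C = 63.8/66.9 = 0.95366, K_D = 34.3/66.9 = 0.51271
Material balance + equilibrium reduce to Σ zᵢ(Kᵢ−1)/(1+V/F(Kᵢ−1)) = 0.
g(0) = ΣzᵢKᵢ − 1 = 0.614 and g(1) = 1 − Σzᵢ/Kᵢ = -0.069, so a root lies in (0, 1).
Newton–Raphson from V/F = 0.45:
  V/F = 0.450: g = 0.1578, g' = -0.524 → V/F = 0.751
  V/F = 0.751: g = 0.0264, g' = -0.385 → V/F = 0.820
Converged at V/F = 0.820.

V/F = 0.820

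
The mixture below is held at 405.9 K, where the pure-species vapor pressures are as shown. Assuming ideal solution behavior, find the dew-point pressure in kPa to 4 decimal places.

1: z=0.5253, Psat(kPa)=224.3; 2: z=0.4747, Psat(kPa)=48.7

Pdew = 82.7172 kPa

At the dew point ψ → 1, so Σzᵢ/Kᵢ = 1 with Kᵢ = Pᵢˢᵃᵗ/P ⇒ 1/P = Σzᵢ/Pᵢˢᵃᵗ.
1/P = 0.5253/224.3 + 0.4747/48.7 = 0.0120894 ⇒ P = 82.7172 kPa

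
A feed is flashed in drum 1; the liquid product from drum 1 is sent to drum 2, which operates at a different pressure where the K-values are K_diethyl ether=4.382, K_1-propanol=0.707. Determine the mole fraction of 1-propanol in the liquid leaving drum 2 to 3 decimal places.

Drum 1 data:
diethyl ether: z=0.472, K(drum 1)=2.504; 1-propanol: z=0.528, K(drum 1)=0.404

Drum 1:
Material balance + equilibrium reduce to Σ zᵢ(Kᵢ−1)/(1+ψ₁(Kᵢ−1)) = 0.
Feasibility: ΣzᵢKᵢ = 1.395, Σzᵢ/Kᵢ = 1.495 — both > 1, two phases present.
Binary case is linear: z₁(K₁−1)(1+ψ₁(K₂−1)) + z₂(K₂−1)(1+ψ₁(K₁−1)) = 0
⇒ ψ₁ = [z₁(K₁−1)+z₂(K₂−1)] / [−(K₁−1)(K₂−1)] = 0.3952/0.8964 = 0.441
Drum-1 compositions:
  diethyl ether: x = 0.284, y = 0.711
  1-propanol: x = 0.716, y = 0.289
Drum-2 feed = drum-1 liquid: z₂ = (0.2838, 0.7162).
Drum 2:
Material balance + equilibrium reduce to Σ zᵢ(Kᵢ−1)/(1+ψ₂(Kᵢ−1)) = 0.
g(0) = ΣzᵢKᵢ − 1 = 0.750 and g(1) = 1 − Σzᵢ/Kᵢ = -0.078, so a root lies in (0, 1).
Newton iteration, ψ₂⁰ = 0.5:
  ψ₂ = 0.500: g = 0.1108, g' = -0.533 → ψ₂ = 0.708
  ψ₂ = 0.708: g = 0.0180, g' = -0.380 → ψ₂ = 0.755
  ψ₂ = 0.755: g = 0.0005, g' = -0.358 → ψ₂ = 0.757
Converged at ψ₂ = 0.757.
  diethyl ether: x = 0.080, y = 0.349
  1-propanol: x = 0.920, y = 0.651

x_1-propanol (drum 2) = 0.920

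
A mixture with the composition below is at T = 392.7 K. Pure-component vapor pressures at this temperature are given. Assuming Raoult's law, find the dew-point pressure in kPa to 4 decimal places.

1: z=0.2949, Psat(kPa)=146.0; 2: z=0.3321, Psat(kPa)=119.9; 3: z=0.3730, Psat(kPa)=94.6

At the dew point ψ → 1, so Σzᵢ/Kᵢ = 1 with Kᵢ = Pᵢˢᵃᵗ/P ⇒ 1/P = Σzᵢ/Pᵢˢᵃᵗ.
1/P = 0.2949/146.0 + 0.3321/119.9 + 0.3730/94.6 = 0.0087326 ⇒ P = 114.5136 kPa

Pdew = 114.5136 kPa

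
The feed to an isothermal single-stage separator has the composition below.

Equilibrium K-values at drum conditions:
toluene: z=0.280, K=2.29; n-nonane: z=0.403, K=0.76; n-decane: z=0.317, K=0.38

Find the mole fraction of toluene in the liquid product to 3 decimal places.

x_toluene = 0.242

Rachford–Rice: g(V/F) = Σ zᵢ(Kᵢ−1)/(1+V/F(Kᵢ−1)) = 0.
Check two-phase: ΣzᵢKᵢ = 1.068 > 1 and Σzᵢ/Kᵢ = 1.487 > 1, so g(0) = 0.068 > 0 and g(1) = -0.487 < 0.
Newton–Raphson from V/F = 0.5:
  V/F = 0.500: g = -0.1752, g' = -0.458 → V/F = 0.118
  V/F = 0.118: g = 0.0021, g' = -0.518 → V/F = 0.122
Converged at V/F = 0.122.
Compositions from xᵢ = zᵢ/(1+V/F(Kᵢ−1)), yᵢ = Kᵢxᵢ:
  toluene: x = 0.242, y = 0.554
  n-nonane: x = 0.415, y = 0.315
  n-decane: x = 0.343, y = 0.130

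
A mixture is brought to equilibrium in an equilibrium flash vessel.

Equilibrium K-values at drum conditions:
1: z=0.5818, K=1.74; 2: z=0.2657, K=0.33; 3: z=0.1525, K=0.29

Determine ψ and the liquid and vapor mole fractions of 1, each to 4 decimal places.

ψ = 0.2846, x_1 = 0.4806, y_1 = 0.8362

Material balance + equilibrium reduce to Σ zᵢ(Kᵢ−1)/(1+ψ(Kᵢ−1)) = 0.
g(0) = ΣzᵢKᵢ − 1 = 0.1442 and g(1) = 1 − Σzᵢ/Kᵢ = -0.6654, so a root lies in (0, 1).
Newton–Raphson from ψ = 0.5:
  ψ = 0.5000: g = -0.12131, g' = -0.6242 → ψ = 0.3057
  ψ = 0.3057: g = -0.01104, g' = -0.5259 → ψ = 0.2847
  ψ = 0.2847: g = -0.00006, g' = -0.5202 → ψ = 0.2846
Converged at ψ = 0.2846.
Compositions from xᵢ = zᵢ/(1+ψ(Kᵢ−1)), yᵢ = Kᵢxᵢ:
  1: x = 0.4806, y = 0.8362
  2: x = 0.3283, y = 0.1083
  3: x = 0.1911, y = 0.0554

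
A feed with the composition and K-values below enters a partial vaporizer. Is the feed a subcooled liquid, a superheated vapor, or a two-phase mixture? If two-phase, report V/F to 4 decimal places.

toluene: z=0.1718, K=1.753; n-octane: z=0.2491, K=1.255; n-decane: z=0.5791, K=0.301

subcooled liquid

ΣzᵢKᵢ = 0.7881; Σzᵢ/Kᵢ = 2.2204.
Since ΣzᵢKᵢ < 1 the mixture is below its bubble point — single liquid phase.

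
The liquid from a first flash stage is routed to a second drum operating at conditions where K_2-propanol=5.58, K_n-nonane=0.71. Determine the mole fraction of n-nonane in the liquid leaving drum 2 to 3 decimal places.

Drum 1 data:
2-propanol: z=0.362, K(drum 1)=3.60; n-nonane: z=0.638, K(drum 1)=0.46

Drum 1:
Material balance + equilibrium reduce to Σ zᵢ(Kᵢ−1)/(1+ψ₁(Kᵢ−1)) = 0.
Feasibility: ΣzᵢKᵢ = 1.597, Σzᵢ/Kᵢ = 1.488 — both > 1, two phases present.
Binary case is linear: z₁(K₁−1)(1+ψ₁(K₂−1)) + z₂(K₂−1)(1+ψ₁(K₁−1)) = 0
⇒ ψ₁ = [z₁(K₁−1)+z₂(K₂−1)] / [−(K₁−1)(K₂−1)] = 0.5967/1.4040 = 0.425
Drum-1 compositions:
  2-propanol: x = 0.172, y = 0.619
  n-nonane: x = 0.828, y = 0.381
Drum-2 feed = drum-1 liquid: z₂ = (0.1720, 0.8280).
Drum 2:
Material balance + equilibrium reduce to Σ zᵢ(Kᵢ−1)/(1+ψ₂(Kᵢ−1)) = 0.
g(0) = ΣzᵢKᵢ − 1 = 0.548 and g(1) = 1 − Σzᵢ/Kᵢ = -0.197, so a root lies in (0, 1).
Newton–Raphson from ψ₂ = 0.35:
  ψ₂ = 0.350: g = 0.0353, g' = -0.619 → ψ₂ = 0.407
  ψ₂ = 0.407: g = 0.0027, g' = -0.529 → ψ₂ = 0.412
Converged at ψ₂ = 0.412.
  2-propanol: x = 0.060, y = 0.332
  n-nonane: x = 0.940, y = 0.668

x_n-nonane (drum 2) = 0.940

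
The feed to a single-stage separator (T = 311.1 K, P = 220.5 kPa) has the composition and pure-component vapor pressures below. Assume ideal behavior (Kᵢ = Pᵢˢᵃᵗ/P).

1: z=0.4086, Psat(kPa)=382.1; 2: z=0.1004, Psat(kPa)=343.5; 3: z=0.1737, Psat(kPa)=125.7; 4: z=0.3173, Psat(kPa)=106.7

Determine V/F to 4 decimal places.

Raoult's law: Kᵢ = Pᵢˢᵃᵗ/P = Pᵢˢᵃᵗ/220.5.
  K_1 = 382.1/220.5 = 1.732880, K_2 = 343.5/220.5 = 1.557823, K_3 = 125.7/220.5 = 0.570068, K_4 = 106.7/220.5 = 0.483900
Material balance + equilibrium reduce to Σ zᵢ(Kᵢ−1)/(1+V/F(Kᵢ−1)) = 0.
g(0) = ΣzᵢKᵢ − 1 = 0.1170 and g(1) = 1 − Σzᵢ/Kᵢ = -0.2607, so a root lies in (0, 1).
Newton iteration, V/F⁰ = 0.39:
  V/F = 0.3900: g = -0.01586, g' = -0.3326 → V/F = 0.3423
  V/F = 0.3423: g = -0.00004, g' = -0.3311 → V/F = 0.3422
Converged at V/F = 0.3422.

V/F = 0.3422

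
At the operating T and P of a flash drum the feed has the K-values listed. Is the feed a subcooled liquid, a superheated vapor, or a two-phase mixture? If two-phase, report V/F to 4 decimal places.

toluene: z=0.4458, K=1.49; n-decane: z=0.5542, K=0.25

subcooled liquid

ΣzᵢKᵢ = 0.8028; Σzᵢ/Kᵢ = 2.5160.
Since ΣzᵢKᵢ < 1 the mixture is below its bubble point — single liquid phase.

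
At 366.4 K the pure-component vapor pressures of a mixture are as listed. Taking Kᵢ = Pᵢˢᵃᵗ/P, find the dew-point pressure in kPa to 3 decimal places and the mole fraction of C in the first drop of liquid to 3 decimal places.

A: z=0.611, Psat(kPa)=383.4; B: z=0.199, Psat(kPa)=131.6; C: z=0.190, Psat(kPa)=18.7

At the dew point ψ → 1, so Σzᵢ/Kᵢ = 1 with Kᵢ = Pᵢˢᵃᵗ/P ⇒ 1/P = Σzᵢ/Pᵢˢᵃᵗ.
1/P = 0.611/383.4 + 0.199/131.6 + 0.190/18.7 = 0.013266 ⇒ P = 75.379 kPa
xᵢ = zᵢP/Pᵢˢᵃᵗ ⇒ x_C = 0.190·75.379/18.7 = 0.766

Pdew = 75.379 kPa, x_C = 0.766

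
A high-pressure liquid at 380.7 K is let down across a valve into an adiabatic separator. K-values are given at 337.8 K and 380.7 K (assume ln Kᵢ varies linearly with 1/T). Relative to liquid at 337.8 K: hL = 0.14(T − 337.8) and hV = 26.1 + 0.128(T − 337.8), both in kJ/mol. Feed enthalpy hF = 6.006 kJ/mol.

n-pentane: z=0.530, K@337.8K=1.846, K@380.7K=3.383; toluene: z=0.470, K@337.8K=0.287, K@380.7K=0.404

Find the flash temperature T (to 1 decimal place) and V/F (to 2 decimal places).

Adiabatic flash: solve Rachford–Rice at each trial T, then check hF = ψ·hV(T) + (1−ψ)·hL(T).
  T = 337.8 K: K = (1.846, 0.287), RR gives ψ = 0.188, H_out = 4.901 kJ/mol
  T = 380.7 K: K = (3.383, 0.404), RR gives ψ = 0.692, H_out = 23.712 kJ/mol
  T = 359.2 K: K = (2.543, 0.344), RR gives ψ = 0.503, H_out = 15.998 kJ/mol
  T = 348.5 K: K = (2.177, 0.315), RR gives ψ = 0.375, H_out = 11.225 kJ/mol
  T = 343.1 K: K = (2.006, 0.301), RR gives ψ = 0.291, H_out = 8.311 kJ/mol
  T = 340.5 K: K = (1.926, 0.294), RR gives ψ = 0.243, H_out = 6.722 kJ/mol
  T = 339.1 K: K = (1.884, 0.290), RR gives ψ = 0.215, H_out = 5.802 kJ/mol
Linear interpolation between T = 339.1 (H_out = 5.802) and T = 340.5 (H_out = 6.722) on hF = 6.006 gives T ≈ 339.4 K, at which ψ = 0.22.

T = 339.4 K, V/F = 0.22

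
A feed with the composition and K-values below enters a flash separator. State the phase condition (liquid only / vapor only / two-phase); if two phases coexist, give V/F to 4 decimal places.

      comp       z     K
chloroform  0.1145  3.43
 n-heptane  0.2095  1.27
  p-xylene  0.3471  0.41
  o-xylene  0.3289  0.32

liquid only

ΣzᵢKᵢ = 0.9064; Σzᵢ/Kᵢ = 2.0727.
Since ΣzᵢKᵢ < 1 the mixture is below its bubble point — single liquid phase.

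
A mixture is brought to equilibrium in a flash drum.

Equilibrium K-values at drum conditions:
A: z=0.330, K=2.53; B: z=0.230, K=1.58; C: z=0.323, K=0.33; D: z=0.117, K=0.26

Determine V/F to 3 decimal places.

V/F = 0.404

Rachford–Rice: g(V/F) = Σ zᵢ(Kᵢ−1)/(1+V/F(Kᵢ−1)) = 0.
Feasibility: ΣzᵢKᵢ = 1.335, Σzᵢ/Kᵢ = 1.705 — both > 1, two phases present.
Newton–Raphson from V/F = 0.47:
  V/F = 0.470: g = -0.0501, g' = -0.769 → V/F = 0.405
  V/F = 0.405: g = -0.0007, g' = -0.749 → V/F = 0.404
Converged at V/F = 0.404.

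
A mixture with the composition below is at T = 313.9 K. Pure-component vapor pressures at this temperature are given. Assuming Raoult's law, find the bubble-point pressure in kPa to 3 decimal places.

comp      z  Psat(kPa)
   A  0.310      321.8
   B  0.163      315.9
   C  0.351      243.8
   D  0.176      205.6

Pbub = 273.009 kPa

At the bubble point ψ → 0, so ΣzᵢKᵢ = 1 with Kᵢ = Pᵢˢᵃᵗ/P ⇒ P = ΣzᵢPᵢˢᵃᵗ.
P = 0.310·321.8 + 0.163·315.9 + 0.351·243.8 + 0.176·205.6 = 273.009 kPa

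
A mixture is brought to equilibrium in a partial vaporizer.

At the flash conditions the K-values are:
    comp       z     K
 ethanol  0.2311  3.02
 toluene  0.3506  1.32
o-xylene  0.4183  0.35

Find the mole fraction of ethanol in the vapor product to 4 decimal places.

y_ethanol = 0.3927

Rachford–Rice: g(ψ) = Σ zᵢ(Kᵢ−1)/(1+ψ(Kᵢ−1)) = 0.
Check two-phase: ΣzᵢKᵢ = 1.3071 > 1 and Σzᵢ/Kᵢ = 1.5373 > 1, so g(0) = 0.3071 > 0 and g(1) = -0.5373 < 0.
Newton–Raphson from ψ = 0.5:
  ψ = 0.5000: g = -0.07384, g' = -0.6480 → ψ = 0.3860
  ψ = 0.3860: g = -0.00083, g' = -0.6411 → ψ = 0.3847
Converged at ψ = 0.3847.
Compositions from xᵢ = zᵢ/(1+ψ(Kᵢ−1)), yᵢ = Kᵢxᵢ:
  ethanol: x = 0.1300, y = 0.3927
  toluene: x = 0.3122, y = 0.4121
  o-xylene: x = 0.5578, y = 0.1952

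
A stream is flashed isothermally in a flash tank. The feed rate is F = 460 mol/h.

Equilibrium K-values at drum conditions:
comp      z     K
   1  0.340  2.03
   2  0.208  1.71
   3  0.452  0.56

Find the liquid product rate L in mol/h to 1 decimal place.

Newton iteration, β⁰ = 0.63:
  β = 0.630: g = 0.0393, g' = -0.350 → β = 0.742
Converged at β = 0.742.
Then V = β·F = 0.7418·460 = 341.2 mol/h and L = F − V = 118.8 mol/h.

L = 118.8 mol/h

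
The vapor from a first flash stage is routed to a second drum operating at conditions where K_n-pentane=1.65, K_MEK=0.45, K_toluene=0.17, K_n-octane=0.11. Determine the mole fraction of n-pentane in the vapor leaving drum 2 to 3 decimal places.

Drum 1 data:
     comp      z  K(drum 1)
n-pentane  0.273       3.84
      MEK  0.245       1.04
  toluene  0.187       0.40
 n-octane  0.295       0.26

y_n-pentane (drum 2) = 0.848

Drum 1:
Material balance + equilibrium reduce to Σ zᵢ(Kᵢ−1)/(1+ψ₁(Kᵢ−1)) = 0.
Check two-phase: ΣzᵢKᵢ = 1.455 > 1 and Σzᵢ/Kᵢ = 1.909 > 1, so g(0) = 0.455 > 0 and g(1) = -0.909 < 0.
Newton iteration, ψ₁⁰ = 0.55:
  ψ₁ = 0.550: g = -0.2234, g' = -0.945 → ψ₁ = 0.314
  ψ₁ = 0.314: g = -0.0028, g' = -0.992 → ψ₁ = 0.311
Converged at ψ₁ = 0.311.
Drum-1 compositions:
  n-pentane: x = 0.145, y = 0.557
  MEK: x = 0.242, y = 0.252
  toluene: x = 0.230, y = 0.092
  n-octane: x = 0.383, y = 0.100
Drum-2 feed = drum-1 vapor: z₂ = (0.5568, 0.2517, 0.0920, 0.0996).
Drum 2:
Iterate (Newton) starting at ψ₂ = 0.5:
  ψ₂ = 0.500: g = -0.2080, g' = -0.720 → ψ₂ = 0.211
  ψ₂ = 0.211: g = -0.0401, g' = -0.492 → ψ₂ = 0.130
  ψ₂ = 0.130: g = -0.0010, g' = -0.469 → ψ₂ = 0.127
Converged at ψ₂ = 0.127.
  n-pentane: x = 0.514, y = 0.848
  MEK: x = 0.271, y = 0.122
  toluene: x = 0.103, y = 0.017
  n-octane: x = 0.112, y = 0.012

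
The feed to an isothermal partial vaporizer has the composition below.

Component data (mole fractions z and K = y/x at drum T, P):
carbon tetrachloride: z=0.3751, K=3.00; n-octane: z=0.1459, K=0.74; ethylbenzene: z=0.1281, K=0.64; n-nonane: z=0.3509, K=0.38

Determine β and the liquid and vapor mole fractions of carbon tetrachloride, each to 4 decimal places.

β = 0.4431, x_carbon tetrachloride = 0.1989, y_carbon tetrachloride = 0.5966

Rachford–Rice: g(β) = Σ zᵢ(Kᵢ−1)/(1+β(Kᵢ−1)) = 0.
Check two-phase: ΣzᵢKᵢ = 1.4486 > 1 and Σzᵢ/Kᵢ = 1.4458 > 1, so g(0) = 0.4486 > 0 and g(1) = -0.4458 < 0.
Newton iteration, β⁰ = 0.5:
  β = 0.5000: g = -0.04004, g' = -0.6961 → β = 0.4425
  β = 0.4425: g = 0.00047, g' = -0.7145 → β = 0.4431
Converged at β = 0.4431.
Compositions from xᵢ = zᵢ/(1+β(Kᵢ−1)), yᵢ = Kᵢxᵢ:
  carbon tetrachloride: x = 0.1989, y = 0.5966
  n-octane: x = 0.1649, y = 0.1220
  ethylbenzene: x = 0.1524, y = 0.0975
  n-nonane: x = 0.4838, y = 0.1839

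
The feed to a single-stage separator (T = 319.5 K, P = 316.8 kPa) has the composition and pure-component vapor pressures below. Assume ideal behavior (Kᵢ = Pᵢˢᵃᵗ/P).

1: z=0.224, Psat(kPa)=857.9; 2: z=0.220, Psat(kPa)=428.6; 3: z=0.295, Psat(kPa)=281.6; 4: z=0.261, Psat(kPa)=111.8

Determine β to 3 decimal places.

Raoult's law: Kᵢ = Pᵢˢᵃᵗ/P = Pᵢˢᵃᵗ/316.8.
  K_1 = 857.9/316.8 = 2.70802, K_2 = 428.6/316.8 = 1.35290, K_3 = 281.6/316.8 = 0.88889, K_4 = 111.8/316.8 = 0.35290
Let β = V/F and solve Σ zᵢ(Kᵢ−1)/(1+β(Kᵢ−1)) = 0.
Check two-phase: ΣzᵢKᵢ = 1.259 > 1 and Σzᵢ/Kᵢ = 1.317 > 1, so g(0) = 0.259 > 0 and g(1) = -0.317 < 0.
Newton–Raphson from β = 0.39:
  β = 0.390: g = 0.0377, g' = -0.456 → β = 0.473
Converged at β = 0.473.

β = 0.473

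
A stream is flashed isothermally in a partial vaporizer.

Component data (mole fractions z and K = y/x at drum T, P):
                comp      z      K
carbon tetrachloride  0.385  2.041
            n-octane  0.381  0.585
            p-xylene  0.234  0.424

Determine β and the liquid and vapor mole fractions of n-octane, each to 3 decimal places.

Newton–Raphson from β = 0.47:
  β = 0.470: g = -0.1121, g' = -0.435 → β = 0.212
  β = 0.212: g = 0.0012, g' = -0.459 → β = 0.215
Converged at β = 0.215.
Compositions from xᵢ = zᵢ/(1+β(Kᵢ−1)), yᵢ = Kᵢxᵢ:
  carbon tetrachloride: x = 0.315, y = 0.642
  n-octane: x = 0.418, y = 0.245
  p-xylene: x = 0.267, y = 0.113

β = 0.215, x_n-octane = 0.418, y_n-octane = 0.245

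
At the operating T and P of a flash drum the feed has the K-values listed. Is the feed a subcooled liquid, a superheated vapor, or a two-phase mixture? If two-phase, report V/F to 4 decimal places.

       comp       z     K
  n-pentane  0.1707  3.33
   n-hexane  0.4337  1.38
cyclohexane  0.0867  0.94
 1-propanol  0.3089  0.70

superheated vapor

ΣzᵢKᵢ = 1.4647; Σzᵢ/Kᵢ = 0.8991.
Since Σzᵢ/Kᵢ < 1 the mixture is above its dew point — single vapor phase.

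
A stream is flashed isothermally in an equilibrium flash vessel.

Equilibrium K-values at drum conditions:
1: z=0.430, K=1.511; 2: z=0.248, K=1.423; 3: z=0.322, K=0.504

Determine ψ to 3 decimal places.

Rachford–Rice: g(ψ) = Σ zᵢ(Kᵢ−1)/(1+ψ(Kᵢ−1)) = 0.
g(0) = ΣzᵢKᵢ − 1 = 0.165 and g(1) = 1 − Σzᵢ/Kᵢ = -0.098, so a root lies in (0, 1).
Newton iteration, ψ⁰ = 0.5:
  ψ = 0.500: g = 0.0492, g' = -0.242 → ψ = 0.704
  ψ = 0.704: g = -0.0029, g' = -0.274 → ψ = 0.693
Converged at ψ = 0.693.

ψ = 0.693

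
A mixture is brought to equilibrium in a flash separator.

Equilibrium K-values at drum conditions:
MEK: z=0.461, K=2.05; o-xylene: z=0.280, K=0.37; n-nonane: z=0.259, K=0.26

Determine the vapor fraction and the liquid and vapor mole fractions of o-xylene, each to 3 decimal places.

Rachford–Rice: g(ψ) = Σ zᵢ(Kᵢ−1)/(1+ψ(Kᵢ−1)) = 0.
Check two-phase: ΣzᵢKᵢ = 1.116 > 1 and Σzᵢ/Kᵢ = 1.978 > 1, so g(0) = 0.116 > 0 and g(1) = -0.978 < 0.
Newton iteration, ψ⁰ = 0.34:
  ψ = 0.340: g = -0.1239, g' = -0.709 → ψ = 0.165
  ψ = 0.165: g = -0.0028, g' = -0.692 → ψ = 0.161
Converged at ψ = 0.161.
Compositions from xᵢ = zᵢ/(1+ψ(Kᵢ−1)), yᵢ = Kᵢxᵢ:
  MEK: x = 0.394, y = 0.808
  o-xylene: x = 0.312, y = 0.115
  n-nonane: x = 0.294, y = 0.076

ψ = 0.161, x_o-xylene = 0.312, y_o-xylene = 0.115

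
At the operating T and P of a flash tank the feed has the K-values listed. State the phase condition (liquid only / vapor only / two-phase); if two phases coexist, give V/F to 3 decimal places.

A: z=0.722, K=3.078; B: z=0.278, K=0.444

ΣzᵢKᵢ = 2.346; Σzᵢ/Kᵢ = 0.861.
Since Σzᵢ/Kᵢ < 1 the mixture is above its dew point — single vapor phase.

vapor only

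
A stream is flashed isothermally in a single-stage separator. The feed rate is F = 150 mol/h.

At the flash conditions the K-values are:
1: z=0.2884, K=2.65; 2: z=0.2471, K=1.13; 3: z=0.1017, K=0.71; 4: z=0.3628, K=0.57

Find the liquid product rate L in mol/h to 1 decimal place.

Iterate (Newton) starting at ψ = 0.5:
  ψ = 0.5000: g = 0.05768, g' = -0.3600 → ψ = 0.6602
  ψ = 0.6602: g = 0.00301, g' = -0.3273 → ψ = 0.6694
Converged at ψ = 0.6694.
Then V = ψ·F = 0.6694·150 = 100.4 mol/h and L = F − V = 49.6 mol/h.

L = 49.6 mol/h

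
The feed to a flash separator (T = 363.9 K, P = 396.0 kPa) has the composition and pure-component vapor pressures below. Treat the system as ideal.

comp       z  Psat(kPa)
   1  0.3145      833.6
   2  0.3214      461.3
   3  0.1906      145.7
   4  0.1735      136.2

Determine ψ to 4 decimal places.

Raoult's law: Kᵢ = Pᵢˢᵃᵗ/P = Pᵢˢᵃᵗ/396.0.
  K_1 = 833.6/396.0 = 2.105051, K_2 = 461.3/396.0 = 1.164899, K_3 = 145.7/396.0 = 0.367929, K_4 = 136.2/396.0 = 0.343939
Iterate (Newton) starting at ψ = 0.44:
  ψ = 0.4400: g = -0.04365, g' = -0.4752 → ψ = 0.3481
  ψ = 0.3481: g = -0.00088, g' = -0.4587 → ψ = 0.3462
Converged at ψ = 0.3462.

ψ = 0.3462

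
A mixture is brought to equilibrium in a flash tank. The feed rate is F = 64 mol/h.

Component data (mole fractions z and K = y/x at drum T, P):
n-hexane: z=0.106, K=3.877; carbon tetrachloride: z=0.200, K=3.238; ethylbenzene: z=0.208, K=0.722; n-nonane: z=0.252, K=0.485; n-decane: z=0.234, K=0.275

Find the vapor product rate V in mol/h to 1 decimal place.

V = 19.1 mol/h

Rachford–Rice: g(V/F) = Σ zᵢ(Kᵢ−1)/(1+V/F(Kᵢ−1)) = 0.
Check two-phase: ΣzᵢKᵢ = 1.395 > 1 and Σzᵢ/Kᵢ = 1.748 > 1, so g(0) = 0.395 > 0 and g(1) = -0.748 < 0.
Newton iteration, V/F⁰ = 0.5:
  V/F = 0.500: g = -0.1718, g' = -0.816 → V/F = 0.290
  V/F = 0.290: g = 0.0078, g' = -0.938 → V/F = 0.298
Converged at V/F = 0.298.
Then V = V/F·F = 0.2979·64 = 19.1 mol/h and L = F − V = 44.9 mol/h.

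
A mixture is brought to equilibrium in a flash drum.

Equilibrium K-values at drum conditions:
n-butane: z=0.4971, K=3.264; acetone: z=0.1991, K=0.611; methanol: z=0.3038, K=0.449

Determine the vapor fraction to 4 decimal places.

ψ = 0.7832

Rachford–Rice: g(ψ) = Σ zᵢ(Kᵢ−1)/(1+ψ(Kᵢ−1)) = 0.
Check two-phase: ΣzᵢKᵢ = 1.8806 > 1 and Σzᵢ/Kᵢ = 1.1548 > 1, so g(0) = 0.8806 > 0 and g(1) = -0.1548 < 0.
Newton iteration, ψ⁰ = 0.31:
  ψ = 0.3100: g = 0.37136, g' = -1.0529 → ψ = 0.6627
  ψ = 0.6627: g = 0.08208, g' = -0.6911 → ψ = 0.7815
  ψ = 0.7815: g = 0.00114, g' = -0.6789 → ψ = 0.7832
Converged at ψ = 0.7832.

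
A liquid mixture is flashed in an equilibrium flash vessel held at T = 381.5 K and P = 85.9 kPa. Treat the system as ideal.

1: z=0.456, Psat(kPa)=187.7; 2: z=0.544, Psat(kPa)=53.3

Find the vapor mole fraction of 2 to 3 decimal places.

Raoult's law: Kᵢ = Pᵢˢᵃᵗ/P = Pᵢˢᵃᵗ/85.9.
  K_1 = 187.7/85.9 = 2.18510, K_2 = 53.3/85.9 = 0.62049
Material balance + equilibrium reduce to Σ zᵢ(Kᵢ−1)/(1+β(Kᵢ−1)) = 0.
g(0) = ΣzᵢKᵢ − 1 = 0.334 and g(1) = 1 − Σzᵢ/Kᵢ = -0.085, so a root lies in (0, 1).
Binary case is linear: z₁(K₁−1)(1+β(K₂−1)) + z₂(K₂−1)(1+β(K₁−1)) = 0
⇒ β = [z₁(K₁−1)+z₂(K₂−1)] / [−(K₁−1)(K₂−1)] = 0.3340/0.4498 = 0.743
Compositions from xᵢ = zᵢ/(1+β(Kᵢ−1)), yᵢ = Kᵢxᵢ:
  1: x = 0.243, y = 0.530
  2: x = 0.757, y = 0.470

y_2 = 0.470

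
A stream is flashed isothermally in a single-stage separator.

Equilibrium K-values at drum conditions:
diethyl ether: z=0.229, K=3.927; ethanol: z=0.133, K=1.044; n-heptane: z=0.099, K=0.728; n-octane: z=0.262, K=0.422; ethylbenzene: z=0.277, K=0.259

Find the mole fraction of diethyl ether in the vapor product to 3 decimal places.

Rachford–Rice: g(β) = Σ zᵢ(Kᵢ−1)/(1+β(Kᵢ−1)) = 0.
Feasibility: ΣzᵢKᵢ = 1.293, Σzᵢ/Kᵢ = 2.012 — both > 1, two phases present.
Newton iteration, β⁰ = 0.5:
  β = 0.500: g = -0.2924, g' = -0.890 → β = 0.172
  β = 0.172: g = 0.0205, g' = -1.185 → β = 0.189
Converged at β = 0.189.
Compositions from xᵢ = zᵢ/(1+β(Kᵢ−1)), yᵢ = Kᵢxᵢ:
  diethyl ether: x = 0.147, y = 0.579
  ethanol: x = 0.132, y = 0.138
  n-heptane: x = 0.104, y = 0.076
  n-octane: x = 0.294, y = 0.124
  ethylbenzene: x = 0.322, y = 0.083

y_diethyl ether = 0.579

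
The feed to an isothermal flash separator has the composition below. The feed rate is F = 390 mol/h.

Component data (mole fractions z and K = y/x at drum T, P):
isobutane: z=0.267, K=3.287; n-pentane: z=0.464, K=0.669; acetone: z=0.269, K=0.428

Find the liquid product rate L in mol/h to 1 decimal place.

Rachford–Rice: g(ψ) = Σ zᵢ(Kᵢ−1)/(1+ψ(Kᵢ−1)) = 0.
Check two-phase: ΣzᵢKᵢ = 1.303 > 1 and Σzᵢ/Kᵢ = 1.403 > 1, so g(0) = 0.303 > 0 and g(1) = -0.403 < 0.
Iterate (Newton) starting at ψ = 0.56:
  ψ = 0.560: g = -0.1472, g' = -0.536 → ψ = 0.285
  ψ = 0.285: g = 0.0161, g' = -0.699 → ψ = 0.308
  ψ = 0.308: g = 0.0003, g' = -0.673 → ψ = 0.309
Converged at ψ = 0.309.
Then V = ψ·F = 0.3087·390 = 120.4 mol/h and L = F − V = 269.6 mol/h.

L = 269.6 mol/h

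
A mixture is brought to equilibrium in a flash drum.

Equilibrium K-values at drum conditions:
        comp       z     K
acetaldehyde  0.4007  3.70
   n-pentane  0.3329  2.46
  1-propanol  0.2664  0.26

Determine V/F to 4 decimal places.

V/F = 0.8593

Iterate (Newton) starting at V/F = 0.5:
  V/F = 0.5000: g = 0.42841, g' = -1.1336 → V/F = 0.8779
  V/F = 0.8779: g = -0.02870, g' = -1.5820 → V/F = 0.8598
  V/F = 0.8598: g = -0.00070, g' = -1.5068 → V/F = 0.8593
Converged at V/F = 0.8593.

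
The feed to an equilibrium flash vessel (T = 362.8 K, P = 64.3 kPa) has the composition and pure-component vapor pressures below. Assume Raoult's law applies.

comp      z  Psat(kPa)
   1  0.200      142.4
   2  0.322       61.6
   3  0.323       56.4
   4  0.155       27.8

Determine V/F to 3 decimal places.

V/F = 0.374

Raoult's law: Kᵢ = Pᵢˢᵃᵗ/P = Pᵢˢᵃᵗ/64.3.
  K_1 = 142.4/64.3 = 2.21462, K_2 = 61.6/64.3 = 0.95801, K_3 = 56.4/64.3 = 0.87714, K_4 = 27.8/64.3 = 0.43235
Iterate (Newton) starting at V/F = 0.5:
  V/F = 0.500: g = -0.0278, g' = -0.218 → V/F = 0.372
  V/F = 0.372: g = 0.0004, g' = -0.226 → V/F = 0.374
Converged at V/F = 0.374.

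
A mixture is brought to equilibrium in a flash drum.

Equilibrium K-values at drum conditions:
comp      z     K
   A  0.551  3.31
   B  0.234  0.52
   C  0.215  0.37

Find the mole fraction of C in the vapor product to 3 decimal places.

y_C = 0.158

Material balance + equilibrium reduce to Σ zᵢ(Kᵢ−1)/(1+ψ(Kᵢ−1)) = 0.
g(0) = ΣzᵢKᵢ − 1 = 1.025 and g(1) = 1 − Σzᵢ/Kᵢ = -0.198, so a root lies in (0, 1).
Newton–Raphson from ψ = 0.5:
  ψ = 0.500: g = 0.2451, g' = -0.908 → ψ = 0.770
  ψ = 0.770: g = 0.0170, g' = -0.838 → ψ = 0.790
Converged at ψ = 0.790.
Compositions from xᵢ = zᵢ/(1+ψ(Kᵢ−1)), yᵢ = Kᵢxᵢ:
  A: x = 0.195, y = 0.646
  B: x = 0.377, y = 0.196
  C: x = 0.428, y = 0.158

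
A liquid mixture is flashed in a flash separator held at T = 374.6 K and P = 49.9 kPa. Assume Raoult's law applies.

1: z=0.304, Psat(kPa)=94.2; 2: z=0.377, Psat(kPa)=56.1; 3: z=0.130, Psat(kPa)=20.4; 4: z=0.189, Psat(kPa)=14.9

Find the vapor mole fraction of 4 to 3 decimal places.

Raoult's law: Kᵢ = Pᵢˢᵃᵗ/P = Pᵢˢᵃᵗ/49.9.
  K_1 = 94.2/49.9 = 1.88778, K_2 = 56.1/49.9 = 1.12425, K_3 = 20.4/49.9 = 0.40882, K_4 = 14.9/49.9 = 0.29860
Rachford–Rice: g(V/F) = Σ zᵢ(Kᵢ−1)/(1+V/F(Kᵢ−1)) = 0.
Feasibility: ΣzᵢKᵢ = 1.107, Σzᵢ/Kᵢ = 1.447 — both > 1, two phases present.
Newton–Raphson from V/F = 0.5:
  V/F = 0.500: g = -0.0823, g' = -0.432 → V/F = 0.310
  V/F = 0.310: g = -0.0066, g' = -0.373 → V/F = 0.292
Converged at V/F = 0.292.
Compositions from xᵢ = zᵢ/(1+V/F(Kᵢ−1)), yᵢ = Kᵢxᵢ:
  1: x = 0.241, y = 0.456
  2: x = 0.364, y = 0.409
  3: x = 0.157, y = 0.064
  4: x = 0.238, y = 0.071

y_4 = 0.071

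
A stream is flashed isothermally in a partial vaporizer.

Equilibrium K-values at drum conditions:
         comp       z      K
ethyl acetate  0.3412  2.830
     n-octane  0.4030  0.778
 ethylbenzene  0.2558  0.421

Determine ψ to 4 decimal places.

ψ = 0.5338

Rachford–Rice: g(ψ) = Σ zᵢ(Kᵢ−1)/(1+ψ(Kᵢ−1)) = 0.
Feasibility: ΣzᵢKᵢ = 1.3868, Σzᵢ/Kᵢ = 1.2462 — both > 1, two phases present.
Newton iteration, ψ⁰ = 0.66:
  ψ = 0.6600: g = -0.06172, g' = -0.4863 → ψ = 0.5331
  ψ = 0.5331: g = 0.00036, g' = -0.4977 → ψ = 0.5338
Converged at ψ = 0.5338.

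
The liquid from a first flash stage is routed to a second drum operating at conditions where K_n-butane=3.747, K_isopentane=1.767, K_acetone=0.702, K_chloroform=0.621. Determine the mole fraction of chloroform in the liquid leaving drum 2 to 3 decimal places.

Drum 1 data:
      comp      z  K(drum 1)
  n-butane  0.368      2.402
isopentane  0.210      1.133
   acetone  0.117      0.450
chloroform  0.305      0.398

x_chloroform (drum 2) = 0.601

Drum 1:
Material balance + equilibrium reduce to Σ zᵢ(Kᵢ−1)/(1+ψ₁(Kᵢ−1)) = 0.
Check two-phase: ΣzᵢKᵢ = 1.296 > 1 and Σzᵢ/Kᵢ = 1.365 > 1, so g(0) = 0.296 > 0 and g(1) = -0.365 < 0.
Iterate (Newton) starting at ψ₁ = 0.5:
  ψ₁ = 0.500: g = -0.0219, g' = -0.547 → ψ₁ = 0.460
Converged at ψ₁ = 0.460.
Drum-1 compositions:
  n-butane: x = 0.224, y = 0.537
  isopentane: x = 0.198, y = 0.224
  acetone: x = 0.157, y = 0.070
  chloroform: x = 0.422, y = 0.168
Drum-2 feed = drum-1 liquid: z₂ = (0.2238, 0.1979, 0.1566, 0.4217).
Drum 2:
Let ψ₂ = V/F and solve Σ zᵢ(Kᵢ−1)/(1+ψ₂(Kᵢ−1)) = 0.
g(0) = ΣzᵢKᵢ − 1 = 0.560 and g(1) = 1 − Σzᵢ/Kᵢ = -0.074, so a root lies in (0, 1).
Newton–Raphson from ψ₂ = 0.5:
  ψ₂ = 0.500: g = 0.1166, g' = -0.472 → ψ₂ = 0.747
  ψ₂ = 0.747: g = 0.0149, g' = -0.369 → ψ₂ = 0.787
  ψ₂ = 0.787: g = 0.0002, g' = -0.361 → ψ₂ = 0.788
Converged at ψ₂ = 0.788.
  n-butane: x = 0.071, y = 0.265
  isopentane: x = 0.123, y = 0.218
  acetone: x = 0.205, y = 0.144
  chloroform: x = 0.601, y = 0.373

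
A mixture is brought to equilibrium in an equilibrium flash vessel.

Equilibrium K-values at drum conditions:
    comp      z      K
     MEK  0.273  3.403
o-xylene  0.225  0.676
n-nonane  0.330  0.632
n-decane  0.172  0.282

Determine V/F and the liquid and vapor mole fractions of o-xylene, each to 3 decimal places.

V/F = 0.309, x_o-xylene = 0.250, y_o-xylene = 0.169

Iterate (Newton) starting at V/F = 0.5:
  V/F = 0.500: g = -0.1305, g' = -0.642 → V/F = 0.297
  V/F = 0.297: g = 0.0091, g' = -0.766 → V/F = 0.309
Converged at V/F = 0.309.
Compositions from xᵢ = zᵢ/(1+V/F(Kᵢ−1)), yᵢ = Kᵢxᵢ:
  MEK: x = 0.157, y = 0.533
  o-xylene: x = 0.250, y = 0.169
  n-nonane: x = 0.372, y = 0.235
  n-decane: x = 0.221, y = 0.062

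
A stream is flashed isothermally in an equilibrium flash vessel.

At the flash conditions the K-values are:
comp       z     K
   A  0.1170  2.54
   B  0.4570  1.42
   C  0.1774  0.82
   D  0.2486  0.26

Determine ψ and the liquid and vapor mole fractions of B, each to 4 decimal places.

ψ = 0.3548, x_B = 0.3977, y_B = 0.5648

Newton–Raphson from ψ = 0.5:
  ψ = 0.5000: g = -0.06667, g' = -0.4936 → ψ = 0.3649
  ψ = 0.3649: g = -0.00441, g' = -0.4364 → ψ = 0.3548
Converged at ψ = 0.3548.
Compositions from xᵢ = zᵢ/(1+ψ(Kᵢ−1)), yᵢ = Kᵢxᵢ:
  A: x = 0.0757, y = 0.1922
  B: x = 0.3977, y = 0.5648
  C: x = 0.1895, y = 0.1554
  D: x = 0.3371, y = 0.0876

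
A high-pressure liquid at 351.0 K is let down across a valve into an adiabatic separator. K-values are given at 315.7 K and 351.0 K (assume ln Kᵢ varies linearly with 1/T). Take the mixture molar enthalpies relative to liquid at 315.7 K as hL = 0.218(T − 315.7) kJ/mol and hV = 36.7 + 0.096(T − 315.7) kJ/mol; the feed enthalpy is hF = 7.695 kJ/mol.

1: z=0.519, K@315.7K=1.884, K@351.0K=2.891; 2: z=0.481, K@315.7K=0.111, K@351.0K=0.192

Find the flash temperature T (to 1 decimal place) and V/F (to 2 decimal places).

T = 324.4 K, V/F = 0.16

Adiabatic flash: solve Rachford–Rice at each trial T, then check hF = ψ·hV(T) + (1−ψ)·hL(T).
  T = 315.7 K: K = (1.884, 0.111), RR gives ψ = 0.040, H_out = 1.456 kJ/mol
  T = 351.0 K: K = (2.891, 0.192), RR gives ψ = 0.388, H_out = 20.263 kJ/mol
  T = 333.4 K: K = (2.362, 0.148), RR gives ψ = 0.256, H_out = 12.705 kJ/mol
  T = 324.5 K: K = (2.115, 0.129), RR gives ψ = 0.164, H_out = 7.765 kJ/mol
  T = 320.1 K: K = (1.998, 0.120), RR gives ψ = 0.107, H_out = 4.841 kJ/mol
  T = 322.3 K: K = (2.056, 0.124), RR gives ψ = 0.137, H_out = 6.352 kJ/mol
Linear interpolation between T = 322.3 (H_out = 6.352) and T = 324.5 (H_out = 7.765) on hF = 7.695 gives T ≈ 324.4 K, at which ψ = 0.16.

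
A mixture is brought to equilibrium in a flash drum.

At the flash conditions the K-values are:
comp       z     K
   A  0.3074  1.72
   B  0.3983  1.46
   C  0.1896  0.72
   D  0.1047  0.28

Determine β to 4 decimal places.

Newton iteration, β⁰ = 0.5:
  β = 0.5000: g = 0.13218, g' = -0.2945 → β = 0.9489
  β = 0.9489: g = -0.05120, g' = -0.6654 → β = 0.8719
  β = 0.8719: g = -0.00603, g' = -0.5209 → β = 0.8604
  β = 0.8604: g = -0.00010, g' = -0.5046 → β = 0.8602
Converged at β = 0.8602.

β = 0.8602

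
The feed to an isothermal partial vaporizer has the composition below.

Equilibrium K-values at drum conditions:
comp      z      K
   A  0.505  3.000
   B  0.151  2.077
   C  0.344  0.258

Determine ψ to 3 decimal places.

ψ = 0.686

Let ψ = V/F and solve Σ zᵢ(Kᵢ−1)/(1+ψ(Kᵢ−1)) = 0.
g(0) = ΣzᵢKᵢ − 1 = 0.917 and g(1) = 1 − Σzᵢ/Kᵢ = -0.574, so a root lies in (0, 1).
Iterate (Newton) starting at ψ = 0.67:
  ψ = 0.670: g = 0.0185, g' = -1.177 → ψ = 0.686
Converged at ψ = 0.686.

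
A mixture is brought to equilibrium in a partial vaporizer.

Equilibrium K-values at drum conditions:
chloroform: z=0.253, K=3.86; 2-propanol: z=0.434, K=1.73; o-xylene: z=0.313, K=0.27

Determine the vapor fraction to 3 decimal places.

ψ = 0.684

Material balance + equilibrium reduce to Σ zᵢ(Kᵢ−1)/(1+ψ(Kᵢ−1)) = 0.
Check two-phase: ΣzᵢKᵢ = 1.812 > 1 and Σzᵢ/Kᵢ = 1.476 > 1, so g(0) = 0.812 > 0 and g(1) = -0.476 < 0.
Newton iteration, ψ⁰ = 0.56:
  ψ = 0.560: g = 0.1165, g' = -0.900 → ψ = 0.690
  ψ = 0.690: g = -0.0059, g' = -1.013 → ψ = 0.684
Converged at ψ = 0.684.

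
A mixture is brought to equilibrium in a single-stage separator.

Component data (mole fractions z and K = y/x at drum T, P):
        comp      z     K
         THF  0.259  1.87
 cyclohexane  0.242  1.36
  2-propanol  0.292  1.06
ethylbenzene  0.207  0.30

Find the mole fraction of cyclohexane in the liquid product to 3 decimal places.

x_cyclohexane = 0.201

Rachford–Rice: g(V/F) = Σ zᵢ(Kᵢ−1)/(1+V/F(Kᵢ−1)) = 0.
Check two-phase: ΣzᵢKᵢ = 1.185 > 1 and Σzᵢ/Kᵢ = 1.282 > 1, so g(0) = 0.185 > 0 and g(1) = -0.282 < 0.
Newton–Raphson from V/F = 0.5:
  V/F = 0.500: g = 0.0249, g' = -0.359 → V/F = 0.570
  V/F = 0.570: g = -0.0011, g' = -0.391 → V/F = 0.567
Converged at V/F = 0.567.
Compositions from xᵢ = zᵢ/(1+V/F(Kᵢ−1)), yᵢ = Kᵢxᵢ:
  THF: x = 0.173, y = 0.324
  cyclohexane: x = 0.201, y = 0.273
  2-propanol: x = 0.282, y = 0.299
  ethylbenzene: x = 0.343, y = 0.103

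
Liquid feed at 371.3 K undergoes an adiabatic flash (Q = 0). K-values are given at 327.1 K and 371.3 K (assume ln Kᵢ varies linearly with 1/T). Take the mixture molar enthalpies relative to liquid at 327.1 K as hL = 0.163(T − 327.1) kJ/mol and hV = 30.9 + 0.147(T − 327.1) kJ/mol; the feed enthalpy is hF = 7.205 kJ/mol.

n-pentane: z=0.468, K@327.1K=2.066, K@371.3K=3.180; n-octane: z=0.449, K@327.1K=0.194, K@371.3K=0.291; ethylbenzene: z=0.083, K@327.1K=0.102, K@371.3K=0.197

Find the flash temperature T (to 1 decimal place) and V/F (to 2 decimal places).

T = 337.5 K, V/F = 0.18

Adiabatic flash: solve Rachford–Rice at each trial T, then check hF = ψ·hV(T) + (1−ψ)·hL(T).
  T = 327.1 K: K = (2.066, 0.194, 0.102), RR gives ψ = 0.071, H_out = 2.205 kJ/mol
  T = 371.3 K: K = (3.180, 0.291, 0.197), RR gives ψ = 0.402, H_out = 19.344 kJ/mol
  T = 349.2 K: K = (2.598, 0.241, 0.145), RR gives ψ = 0.271, H_out = 11.888 kJ/mol
  T = 338.1 K: K = (2.324, 0.217, 0.122), RR gives ψ = 0.185, H_out = 7.464 kJ/mol
  T = 332.6 K: K = (2.194, 0.205, 0.112), RR gives ψ = 0.132, H_out = 4.976 kJ/mol
  T = 335.4 K: K = (2.260, 0.211, 0.117), RR gives ψ = 0.160, H_out = 6.273 kJ/mol
  T = 336.8 K: K = (2.293, 0.214, 0.120), RR gives ψ = 0.173, H_out = 6.897 kJ/mol
Linear interpolation between T = 336.8 (H_out = 6.897) and T = 338.1 (H_out = 7.464) on hF = 7.205 gives T ≈ 337.5 K, at which ψ = 0.18.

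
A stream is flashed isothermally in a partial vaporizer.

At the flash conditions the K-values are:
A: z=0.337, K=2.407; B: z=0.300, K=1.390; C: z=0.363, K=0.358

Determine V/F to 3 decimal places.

V/F = 0.556

Rachford–Rice: g(V/F) = Σ zᵢ(Kᵢ−1)/(1+V/F(Kᵢ−1)) = 0.
Feasibility: ΣzᵢKᵢ = 1.358, Σzᵢ/Kᵢ = 1.370 — both > 1, two phases present.
Newton iteration, V/F⁰ = 0.57:
  V/F = 0.570: g = -0.0087, g' = -0.608 → V/F = 0.556
Converged at V/F = 0.556.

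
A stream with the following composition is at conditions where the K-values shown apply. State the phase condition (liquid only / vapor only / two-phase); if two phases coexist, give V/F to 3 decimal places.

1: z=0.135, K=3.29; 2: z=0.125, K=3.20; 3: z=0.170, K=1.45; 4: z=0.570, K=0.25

two-phase, V/F = 0.173

ΣzᵢKᵢ = 1.233; Σzᵢ/Kᵢ = 2.477.
Both exceed 1, so a two-phase solution exists.
Newton iteration, ψ⁰ = 0.5:
  ψ = 0.500: g = -0.3465, g' = -1.135 → ψ = 0.195
  ψ = 0.195: g = -0.0239, g' = -1.104 → ψ = 0.173
Converged at ψ = 0.173.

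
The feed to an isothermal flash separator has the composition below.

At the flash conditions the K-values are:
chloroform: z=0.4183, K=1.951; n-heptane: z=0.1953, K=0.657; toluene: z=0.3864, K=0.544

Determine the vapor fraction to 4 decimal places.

Rachford–Rice: g(ψ) = Σ zᵢ(Kᵢ−1)/(1+ψ(Kᵢ−1)) = 0.
Feasibility: ΣzᵢKᵢ = 1.1546, Σzᵢ/Kᵢ = 1.2220 — both > 1, two phases present.
Newton–Raphson from ψ = 0.5:
  ψ = 0.5000: g = -0.03948, g' = -0.3421 → ψ = 0.3846
  ψ = 0.3846: g = 0.00044, g' = -0.3515 → ψ = 0.3858
Converged at ψ = 0.3858.

ψ = 0.3858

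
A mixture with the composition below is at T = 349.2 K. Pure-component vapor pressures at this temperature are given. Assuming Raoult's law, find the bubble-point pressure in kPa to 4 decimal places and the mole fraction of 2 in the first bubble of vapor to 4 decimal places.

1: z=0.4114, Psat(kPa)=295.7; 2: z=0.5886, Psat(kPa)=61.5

At the bubble point ψ → 0, so ΣzᵢKᵢ = 1 with Kᵢ = Pᵢˢᵃᵗ/P ⇒ P = ΣzᵢPᵢˢᵃᵗ.
P = 0.4114·295.7 + 0.5886·61.5 = 157.8499 kPa
yᵢ = zᵢPᵢˢᵃᵗ/P ⇒ y_2 = 0.5886·61.5/157.8499 = 0.2293

Pbub = 157.8499 kPa, y_2 = 0.2293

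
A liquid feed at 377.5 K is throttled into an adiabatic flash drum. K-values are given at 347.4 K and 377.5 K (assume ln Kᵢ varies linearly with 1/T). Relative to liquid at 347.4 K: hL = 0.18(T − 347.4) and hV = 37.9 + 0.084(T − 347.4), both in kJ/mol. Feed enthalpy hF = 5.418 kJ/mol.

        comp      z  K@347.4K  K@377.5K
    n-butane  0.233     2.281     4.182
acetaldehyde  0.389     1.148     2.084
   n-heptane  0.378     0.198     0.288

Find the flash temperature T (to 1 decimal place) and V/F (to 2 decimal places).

Adiabatic flash: solve Rachford–Rice at each trial T, then check hF = ψ·hV(T) + (1−ψ)·hL(T).
  T = 347.4 K: K = (2.281, 1.148, 0.198), RR gives ψ = 0.086, H_out = 3.265 kJ/mol
  T = 377.5 K: K = (4.182, 2.084, 0.288), RR gives ψ = 0.639, H_out = 27.781 kJ/mol
  T = 362.4 K: K = (3.125, 1.564, 0.241), RR gives ψ = 0.441, H_out = 18.767 kJ/mol
  T = 354.9 K: K = (2.679, 1.345, 0.219), RR gives ψ = 0.294, H_out = 12.289 kJ/mol
  T = 351.1 K: K = (2.471, 1.242, 0.208), RR gives ψ = 0.198, H_out = 8.118 kJ/mol
  T = 349.2 K: K = (2.372, 1.193, 0.203), RR gives ψ = 0.143, H_out = 5.736 kJ/mol
Linear interpolation between T = 347.4 (H_out = 3.265) and T = 349.2 (H_out = 5.736) on hF = 5.418 gives T ≈ 349.0 K, at which ψ = 0.14.

T = 349.0 K, V/F = 0.14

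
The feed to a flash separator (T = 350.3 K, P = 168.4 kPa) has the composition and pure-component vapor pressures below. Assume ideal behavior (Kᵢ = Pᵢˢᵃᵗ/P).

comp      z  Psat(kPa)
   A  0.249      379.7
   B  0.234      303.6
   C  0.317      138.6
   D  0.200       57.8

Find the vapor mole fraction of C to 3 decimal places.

y_C = 0.295

Raoult's law: Kᵢ = Pᵢˢᵃᵗ/P = Pᵢˢᵃᵗ/168.4.
  K_A = 379.7/168.4 = 2.25475, K_B = 303.6/168.4 = 1.80285, K_C = 138.6/168.4 = 0.82304, K_D = 57.8/168.4 = 0.34323
Rachford–Rice: g(β) = Σ zᵢ(Kᵢ−1)/(1+β(Kᵢ−1)) = 0.
Check two-phase: ΣzᵢKᵢ = 1.313 > 1 and Σzᵢ/Kᵢ = 1.208 > 1, so g(0) = 0.313 > 0 and g(1) = -0.208 < 0.
Iterate (Newton) starting at β = 0.5:
  β = 0.500: g = 0.0689, g' = -0.428 → β = 0.661
  β = 0.661: g = -0.0021, g' = -0.464 → β = 0.656
Converged at β = 0.656.
Compositions from xᵢ = zᵢ/(1+β(Kᵢ−1)), yᵢ = Kᵢxᵢ:
  A: x = 0.137, y = 0.308
  B: x = 0.153, y = 0.276
  C: x = 0.359, y = 0.295
  D: x = 0.352, y = 0.121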